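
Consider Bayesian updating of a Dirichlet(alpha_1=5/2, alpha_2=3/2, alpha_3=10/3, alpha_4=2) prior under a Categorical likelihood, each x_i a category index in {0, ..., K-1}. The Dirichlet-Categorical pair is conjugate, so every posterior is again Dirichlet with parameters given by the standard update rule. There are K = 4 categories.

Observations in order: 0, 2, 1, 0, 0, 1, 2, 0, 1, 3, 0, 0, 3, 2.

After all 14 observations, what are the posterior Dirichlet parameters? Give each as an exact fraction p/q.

alpha_1=17/2, alpha_2=9/2, alpha_3=19/3, alpha_4=4

obs 1: x=0 → posterior Dirichlet(7/2, 3/2, 10/3, 2)
obs 2: x=2 → posterior Dirichlet(7/2, 3/2, 13/3, 2)
obs 3: x=1 → posterior Dirichlet(7/2, 5/2, 13/3, 2)
obs 4: x=0 → posterior Dirichlet(9/2, 5/2, 13/3, 2)
obs 5: x=0 → posterior Dirichlet(11/2, 5/2, 13/3, 2)
obs 6: x=1 → posterior Dirichlet(11/2, 7/2, 13/3, 2)
obs 7: x=2 → posterior Dirichlet(11/2, 7/2, 16/3, 2)
obs 8: x=0 → posterior Dirichlet(13/2, 7/2, 16/3, 2)
obs 9: x=1 → posterior Dirichlet(13/2, 9/2, 16/3, 2)
obs 10: x=3 → posterior Dirichlet(13/2, 9/2, 16/3, 3)
obs 11: x=0 → posterior Dirichlet(15/2, 9/2, 16/3, 3)
obs 12: x=0 → posterior Dirichlet(17/2, 9/2, 16/3, 3)
obs 13: x=3 → posterior Dirichlet(17/2, 9/2, 16/3, 4)
obs 14: x=2 → posterior Dirichlet(17/2, 9/2, 19/3, 4)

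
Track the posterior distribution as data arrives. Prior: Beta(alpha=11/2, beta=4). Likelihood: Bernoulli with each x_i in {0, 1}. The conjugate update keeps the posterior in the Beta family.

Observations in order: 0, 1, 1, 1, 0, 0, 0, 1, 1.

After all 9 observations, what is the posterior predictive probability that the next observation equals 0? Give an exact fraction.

16/37

obs 1: x=0 → posterior Beta(11/2, 5)
obs 2: x=1 → posterior Beta(13/2, 5)
obs 3: x=1 → posterior Beta(15/2, 5)
obs 4: x=1 → posterior Beta(17/2, 5)
obs 5: x=0 → posterior Beta(17/2, 6)
obs 6: x=0 → posterior Beta(17/2, 7)
obs 7: x=0 → posterior Beta(17/2, 8)
obs 8: x=1 → posterior Beta(19/2, 8)
obs 9: x=1 → posterior Beta(21/2, 8)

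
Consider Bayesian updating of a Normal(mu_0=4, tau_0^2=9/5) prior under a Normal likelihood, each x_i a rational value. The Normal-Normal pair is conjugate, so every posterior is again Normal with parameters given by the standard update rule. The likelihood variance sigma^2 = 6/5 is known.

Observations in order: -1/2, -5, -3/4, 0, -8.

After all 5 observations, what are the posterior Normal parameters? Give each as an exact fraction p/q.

obs 1: x=-1/2 → posterior Normal(13/10, 18/25)
obs 2: x=-5 → posterior Normal(-17/16, 9/20)
obs 3: x=-3/4 → posterior Normal(-43/44, 18/55)
obs 4: x=0 → posterior Normal(-43/56, 9/35)
obs 5: x=-8 → posterior Normal(-139/68, 18/85)

mu_0=-139/68, tau_0^2=18/85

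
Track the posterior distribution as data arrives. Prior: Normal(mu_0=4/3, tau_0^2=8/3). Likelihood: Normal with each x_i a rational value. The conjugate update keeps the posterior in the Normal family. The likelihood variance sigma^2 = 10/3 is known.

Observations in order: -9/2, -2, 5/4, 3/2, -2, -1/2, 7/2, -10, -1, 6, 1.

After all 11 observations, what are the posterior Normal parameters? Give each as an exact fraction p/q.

obs 1: x=-9/2 → posterior Normal(-34/27, 40/27)
obs 2: x=-2 → posterior Normal(-58/39, 40/39)
obs 3: x=5/4 → posterior Normal(-43/51, 40/51)
obs 4: x=3/2 → posterior Normal(-25/63, 40/63)
obs 5: x=-2 → posterior Normal(-49/75, 8/15)
obs 6: x=-1/2 → posterior Normal(-55/87, 40/87)
obs 7: x=7/2 → posterior Normal(-13/99, 40/99)
obs 8: x=-10 → posterior Normal(-133/111, 40/111)
obs 9: x=-1 → posterior Normal(-145/123, 40/123)
obs 10: x=6 → posterior Normal(-73/135, 8/27)
obs 11: x=1 → posterior Normal(-61/147, 40/147)

mu_0=-61/147, tau_0^2=40/147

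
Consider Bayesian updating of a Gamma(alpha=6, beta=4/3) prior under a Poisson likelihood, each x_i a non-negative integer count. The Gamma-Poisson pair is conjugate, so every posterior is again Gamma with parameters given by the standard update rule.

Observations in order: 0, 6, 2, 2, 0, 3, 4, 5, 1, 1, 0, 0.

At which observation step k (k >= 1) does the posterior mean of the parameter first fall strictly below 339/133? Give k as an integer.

obs 1: x=0 → posterior Gamma(6, 7/3)
obs 2: x=6 → posterior Gamma(12, 10/3)
obs 3: x=2 → posterior Gamma(14, 13/3)
obs 4: x=2 → posterior Gamma(16, 16/3)
obs 5: x=0 → posterior Gamma(16, 19/3)
obs 6: x=3 → posterior Gamma(19, 22/3)
obs 7: x=4 → posterior Gamma(23, 25/3)
obs 8: x=5 → posterior Gamma(28, 28/3)
obs 9: x=1 → posterior Gamma(29, 31/3)
obs 10: x=1 → posterior Gamma(30, 34/3)
obs 11: x=0 → posterior Gamma(30, 37/3)
obs 12: x=0 → posterior Gamma(30, 40/3)

k = 5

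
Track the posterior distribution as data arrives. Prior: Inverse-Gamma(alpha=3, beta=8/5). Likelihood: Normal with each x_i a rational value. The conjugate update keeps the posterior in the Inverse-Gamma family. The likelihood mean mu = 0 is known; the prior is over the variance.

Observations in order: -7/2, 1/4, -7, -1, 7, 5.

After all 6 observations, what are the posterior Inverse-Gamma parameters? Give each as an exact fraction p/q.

obs 1: x=-7/2 → posterior Inverse-Gamma(7/2, 309/40)
obs 2: x=1/4 → posterior Inverse-Gamma(4, 1241/160)
obs 3: x=-7 → posterior Inverse-Gamma(9/2, 5161/160)
obs 4: x=-1 → posterior Inverse-Gamma(5, 5241/160)
obs 5: x=7 → posterior Inverse-Gamma(11/2, 9161/160)
obs 6: x=5 → posterior Inverse-Gamma(6, 11161/160)

alpha=6, beta=11161/160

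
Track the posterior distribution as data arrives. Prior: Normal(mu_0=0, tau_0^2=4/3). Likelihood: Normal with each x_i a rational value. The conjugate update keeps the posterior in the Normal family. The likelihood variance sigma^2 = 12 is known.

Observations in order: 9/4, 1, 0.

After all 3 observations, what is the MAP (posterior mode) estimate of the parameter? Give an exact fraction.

13/48

obs 1: x=9/4 → posterior Normal(9/40, 6/5)
obs 2: x=1 → posterior Normal(13/44, 12/11)
obs 3: x=0 → posterior Normal(13/48, 1)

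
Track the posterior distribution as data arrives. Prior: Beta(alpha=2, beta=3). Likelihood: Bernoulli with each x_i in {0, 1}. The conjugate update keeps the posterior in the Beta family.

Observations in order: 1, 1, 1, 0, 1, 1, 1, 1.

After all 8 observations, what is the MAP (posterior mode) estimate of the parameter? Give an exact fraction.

obs 1: x=1 → posterior Beta(3, 3)
obs 2: x=1 → posterior Beta(4, 3)
obs 3: x=1 → posterior Beta(5, 3)
obs 4: x=0 → posterior Beta(5, 4)
obs 5: x=1 → posterior Beta(6, 4)
obs 6: x=1 → posterior Beta(7, 4)
obs 7: x=1 → posterior Beta(8, 4)
obs 8: x=1 → posterior Beta(9, 4)

8/11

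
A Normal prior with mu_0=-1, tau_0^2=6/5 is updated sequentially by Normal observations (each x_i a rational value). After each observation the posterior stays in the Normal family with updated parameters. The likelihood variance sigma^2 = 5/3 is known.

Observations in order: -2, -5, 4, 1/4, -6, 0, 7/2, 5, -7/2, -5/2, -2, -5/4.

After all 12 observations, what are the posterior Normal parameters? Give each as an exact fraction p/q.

mu_0=-196/241, tau_0^2=30/241

obs 1: x=-2 → posterior Normal(-61/43, 30/43)
obs 2: x=-5 → posterior Normal(-151/61, 30/61)
obs 3: x=4 → posterior Normal(-1, 30/79)
obs 4: x=1/4 → posterior Normal(-149/194, 30/97)
obs 5: x=-6 → posterior Normal(-73/46, 6/23)
obs 6: x=0 → posterior Normal(-365/266, 30/133)
obs 7: x=7/2 → posterior Normal(-239/302, 30/151)
obs 8: x=5 → posterior Normal(-59/338, 30/169)
obs 9: x=-7/2 → posterior Normal(-185/374, 30/187)
obs 10: x=-5/2 → posterior Normal(-55/82, 6/41)
obs 11: x=-2 → posterior Normal(-347/446, 30/223)
obs 12: x=-5/4 → posterior Normal(-196/241, 30/241)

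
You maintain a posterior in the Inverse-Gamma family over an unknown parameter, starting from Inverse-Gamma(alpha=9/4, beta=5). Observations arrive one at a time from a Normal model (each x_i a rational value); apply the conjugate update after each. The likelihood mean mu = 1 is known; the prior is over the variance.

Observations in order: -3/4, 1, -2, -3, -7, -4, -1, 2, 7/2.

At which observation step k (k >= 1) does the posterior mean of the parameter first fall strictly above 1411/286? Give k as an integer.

k = 4

obs 1: x=-3/4 → posterior Inverse-Gamma(11/4, 209/32)
obs 2: x=1 → posterior Inverse-Gamma(13/4, 209/32)
obs 3: x=-2 → posterior Inverse-Gamma(15/4, 353/32)
obs 4: x=-3 → posterior Inverse-Gamma(17/4, 609/32)
obs 5: x=-7 → posterior Inverse-Gamma(19/4, 1633/32)
obs 6: x=-4 → posterior Inverse-Gamma(21/4, 2033/32)
obs 7: x=-1 → posterior Inverse-Gamma(23/4, 2097/32)
obs 8: x=2 → posterior Inverse-Gamma(25/4, 2113/32)
obs 9: x=7/2 → posterior Inverse-Gamma(27/4, 2213/32)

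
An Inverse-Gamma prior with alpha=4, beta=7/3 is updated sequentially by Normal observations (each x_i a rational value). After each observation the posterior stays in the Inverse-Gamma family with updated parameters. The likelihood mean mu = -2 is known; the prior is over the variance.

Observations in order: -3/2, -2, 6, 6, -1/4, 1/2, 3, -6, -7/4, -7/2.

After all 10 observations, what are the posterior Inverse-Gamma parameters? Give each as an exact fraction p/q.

alpha=9, beta=4453/48

obs 1: x=-3/2 → posterior Inverse-Gamma(9/2, 59/24)
obs 2: x=-2 → posterior Inverse-Gamma(5, 59/24)
obs 3: x=6 → posterior Inverse-Gamma(11/2, 827/24)
obs 4: x=6 → posterior Inverse-Gamma(6, 1595/24)
obs 5: x=-1/4 → posterior Inverse-Gamma(13/2, 6527/96)
obs 6: x=1/2 → posterior Inverse-Gamma(7, 6827/96)
obs 7: x=3 → posterior Inverse-Gamma(15/2, 8027/96)
obs 8: x=-6 → posterior Inverse-Gamma(8, 8795/96)
obs 9: x=-7/4 → posterior Inverse-Gamma(17/2, 4399/48)
obs 10: x=-7/2 → posterior Inverse-Gamma(9, 4453/48)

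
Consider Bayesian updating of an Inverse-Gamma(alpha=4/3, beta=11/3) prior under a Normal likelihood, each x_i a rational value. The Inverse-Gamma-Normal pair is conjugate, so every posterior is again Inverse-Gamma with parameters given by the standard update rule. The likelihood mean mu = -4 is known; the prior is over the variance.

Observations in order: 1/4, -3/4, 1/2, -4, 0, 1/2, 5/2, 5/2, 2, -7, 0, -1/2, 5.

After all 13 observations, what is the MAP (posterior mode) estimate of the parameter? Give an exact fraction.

7949/424

obs 1: x=1/4 → posterior Inverse-Gamma(11/6, 1219/96)
obs 2: x=-3/4 → posterior Inverse-Gamma(7/3, 863/48)
obs 3: x=1/2 → posterior Inverse-Gamma(17/6, 1349/48)
obs 4: x=-4 → posterior Inverse-Gamma(10/3, 1349/48)
obs 5: x=0 → posterior Inverse-Gamma(23/6, 1733/48)
obs 6: x=1/2 → posterior Inverse-Gamma(13/3, 2219/48)
obs 7: x=5/2 → posterior Inverse-Gamma(29/6, 3233/48)
obs 8: x=5/2 → posterior Inverse-Gamma(16/3, 4247/48)
obs 9: x=2 → posterior Inverse-Gamma(35/6, 5111/48)
obs 10: x=-7 → posterior Inverse-Gamma(19/3, 5327/48)
obs 11: x=0 → posterior Inverse-Gamma(41/6, 5711/48)
obs 12: x=-1/2 → posterior Inverse-Gamma(22/3, 6005/48)
obs 13: x=5 → posterior Inverse-Gamma(47/6, 7949/48)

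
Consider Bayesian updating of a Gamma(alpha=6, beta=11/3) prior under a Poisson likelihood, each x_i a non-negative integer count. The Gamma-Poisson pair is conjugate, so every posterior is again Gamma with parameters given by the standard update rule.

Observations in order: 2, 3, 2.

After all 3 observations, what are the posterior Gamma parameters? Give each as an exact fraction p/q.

alpha=13, beta=20/3

obs 1: x=2 → posterior Gamma(8, 14/3)
obs 2: x=3 → posterior Gamma(11, 17/3)
obs 3: x=2 → posterior Gamma(13, 20/3)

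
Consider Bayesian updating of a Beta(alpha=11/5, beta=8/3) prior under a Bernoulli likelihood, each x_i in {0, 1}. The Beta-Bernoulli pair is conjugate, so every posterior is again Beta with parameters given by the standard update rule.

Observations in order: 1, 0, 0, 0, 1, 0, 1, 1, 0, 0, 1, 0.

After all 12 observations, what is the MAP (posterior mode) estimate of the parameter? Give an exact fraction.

obs 1: x=1 → posterior Beta(16/5, 8/3)
obs 2: x=0 → posterior Beta(16/5, 11/3)
obs 3: x=0 → posterior Beta(16/5, 14/3)
obs 4: x=0 → posterior Beta(16/5, 17/3)
obs 5: x=1 → posterior Beta(21/5, 17/3)
obs 6: x=0 → posterior Beta(21/5, 20/3)
obs 7: x=1 → posterior Beta(26/5, 20/3)
obs 8: x=1 → posterior Beta(31/5, 20/3)
obs 9: x=0 → posterior Beta(31/5, 23/3)
obs 10: x=0 → posterior Beta(31/5, 26/3)
obs 11: x=1 → posterior Beta(36/5, 26/3)
obs 12: x=0 → posterior Beta(36/5, 29/3)

93/223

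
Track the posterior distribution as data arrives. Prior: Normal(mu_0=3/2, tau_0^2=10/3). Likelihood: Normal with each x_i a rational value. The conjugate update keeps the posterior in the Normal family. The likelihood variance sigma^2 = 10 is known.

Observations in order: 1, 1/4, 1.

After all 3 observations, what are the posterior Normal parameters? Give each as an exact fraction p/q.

mu_0=9/8, tau_0^2=5/3

obs 1: x=1 → posterior Normal(11/8, 5/2)
obs 2: x=1/4 → posterior Normal(23/20, 2)
obs 3: x=1 → posterior Normal(9/8, 5/3)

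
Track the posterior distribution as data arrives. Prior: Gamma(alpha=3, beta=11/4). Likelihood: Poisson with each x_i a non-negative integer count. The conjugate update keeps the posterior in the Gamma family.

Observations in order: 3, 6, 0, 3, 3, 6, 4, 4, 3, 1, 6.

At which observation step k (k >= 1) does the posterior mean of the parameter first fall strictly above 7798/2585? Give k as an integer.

k = 11

obs 1: x=3 → posterior Gamma(6, 15/4)
obs 2: x=6 → posterior Gamma(12, 19/4)
obs 3: x=0 → posterior Gamma(12, 23/4)
obs 4: x=3 → posterior Gamma(15, 27/4)
obs 5: x=3 → posterior Gamma(18, 31/4)
obs 6: x=6 → posterior Gamma(24, 35/4)
obs 7: x=4 → posterior Gamma(28, 39/4)
obs 8: x=4 → posterior Gamma(32, 43/4)
obs 9: x=3 → posterior Gamma(35, 47/4)
obs 10: x=1 → posterior Gamma(36, 51/4)
obs 11: x=6 → posterior Gamma(42, 55/4)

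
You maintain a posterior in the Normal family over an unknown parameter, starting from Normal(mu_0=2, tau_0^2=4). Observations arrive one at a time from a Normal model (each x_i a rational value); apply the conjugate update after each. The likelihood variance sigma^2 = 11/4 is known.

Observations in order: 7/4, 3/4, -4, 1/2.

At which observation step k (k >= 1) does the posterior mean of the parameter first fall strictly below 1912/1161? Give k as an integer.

obs 1: x=7/4 → posterior Normal(50/27, 44/27)
obs 2: x=3/4 → posterior Normal(62/43, 44/43)
obs 3: x=-4 → posterior Normal(-2/59, 44/59)
obs 4: x=1/2 → posterior Normal(2/25, 44/75)

k = 2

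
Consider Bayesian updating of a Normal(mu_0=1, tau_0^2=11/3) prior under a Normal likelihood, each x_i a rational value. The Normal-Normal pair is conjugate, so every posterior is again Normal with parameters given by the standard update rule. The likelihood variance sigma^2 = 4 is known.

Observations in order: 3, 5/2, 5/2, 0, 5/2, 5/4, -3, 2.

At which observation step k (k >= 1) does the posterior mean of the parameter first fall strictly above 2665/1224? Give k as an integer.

obs 1: x=3 → posterior Normal(45/23, 44/23)
obs 2: x=5/2 → posterior Normal(145/68, 22/17)
obs 3: x=5/2 → posterior Normal(20/9, 44/45)
obs 4: x=0 → posterior Normal(25/14, 11/14)
obs 5: x=5/2 → posterior Normal(255/134, 44/67)
obs 6: x=5/4 → posterior Normal(565/312, 22/39)
obs 7: x=-3 → posterior Normal(433/356, 44/89)
obs 8: x=2 → posterior Normal(521/400, 11/25)

k = 3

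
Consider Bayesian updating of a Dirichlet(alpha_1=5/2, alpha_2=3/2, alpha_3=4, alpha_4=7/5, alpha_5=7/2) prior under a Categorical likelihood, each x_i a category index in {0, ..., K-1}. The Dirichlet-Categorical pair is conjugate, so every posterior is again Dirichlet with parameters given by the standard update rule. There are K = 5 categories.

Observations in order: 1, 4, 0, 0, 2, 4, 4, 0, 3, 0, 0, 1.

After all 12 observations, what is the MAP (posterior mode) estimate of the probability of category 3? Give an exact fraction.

14/199

obs 1: x=1 → posterior Dirichlet(5/2, 5/2, 4, 7/5, 7/2)
obs 2: x=4 → posterior Dirichlet(5/2, 5/2, 4, 7/5, 9/2)
obs 3: x=0 → posterior Dirichlet(7/2, 5/2, 4, 7/5, 9/2)
obs 4: x=0 → posterior Dirichlet(9/2, 5/2, 4, 7/5, 9/2)
obs 5: x=2 → posterior Dirichlet(9/2, 5/2, 5, 7/5, 9/2)
obs 6: x=4 → posterior Dirichlet(9/2, 5/2, 5, 7/5, 11/2)
obs 7: x=4 → posterior Dirichlet(9/2, 5/2, 5, 7/5, 13/2)
obs 8: x=0 → posterior Dirichlet(11/2, 5/2, 5, 7/5, 13/2)
obs 9: x=3 → posterior Dirichlet(11/2, 5/2, 5, 12/5, 13/2)
obs 10: x=0 → posterior Dirichlet(13/2, 5/2, 5, 12/5, 13/2)
obs 11: x=0 → posterior Dirichlet(15/2, 5/2, 5, 12/5, 13/2)
obs 12: x=1 → posterior Dirichlet(15/2, 7/2, 5, 12/5, 13/2)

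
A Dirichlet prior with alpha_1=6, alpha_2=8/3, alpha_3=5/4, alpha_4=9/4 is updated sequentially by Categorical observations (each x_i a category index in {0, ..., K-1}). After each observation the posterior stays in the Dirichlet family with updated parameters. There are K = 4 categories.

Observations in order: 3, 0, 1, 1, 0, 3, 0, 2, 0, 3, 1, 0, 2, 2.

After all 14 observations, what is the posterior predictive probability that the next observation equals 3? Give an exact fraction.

obs 1: x=3 → posterior Dirichlet(6, 8/3, 5/4, 13/4)
obs 2: x=0 → posterior Dirichlet(7, 8/3, 5/4, 13/4)
obs 3: x=1 → posterior Dirichlet(7, 11/3, 5/4, 13/4)
obs 4: x=1 → posterior Dirichlet(7, 14/3, 5/4, 13/4)
obs 5: x=0 → posterior Dirichlet(8, 14/3, 5/4, 13/4)
obs 6: x=3 → posterior Dirichlet(8, 14/3, 5/4, 17/4)
obs 7: x=0 → posterior Dirichlet(9, 14/3, 5/4, 17/4)
obs 8: x=2 → posterior Dirichlet(9, 14/3, 9/4, 17/4)
obs 9: x=0 → posterior Dirichlet(10, 14/3, 9/4, 17/4)
obs 10: x=3 → posterior Dirichlet(10, 14/3, 9/4, 21/4)
obs 11: x=1 → posterior Dirichlet(10, 17/3, 9/4, 21/4)
obs 12: x=0 → posterior Dirichlet(11, 17/3, 9/4, 21/4)
obs 13: x=2 → posterior Dirichlet(11, 17/3, 13/4, 21/4)
obs 14: x=2 → posterior Dirichlet(11, 17/3, 17/4, 21/4)

63/314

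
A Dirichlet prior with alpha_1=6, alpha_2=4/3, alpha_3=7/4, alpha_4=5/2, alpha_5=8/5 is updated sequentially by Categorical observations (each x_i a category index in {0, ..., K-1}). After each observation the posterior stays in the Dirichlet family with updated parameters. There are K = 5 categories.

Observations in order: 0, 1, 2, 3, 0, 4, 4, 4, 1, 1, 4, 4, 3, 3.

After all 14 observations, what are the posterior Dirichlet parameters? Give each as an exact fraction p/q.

alpha_1=8, alpha_2=13/3, alpha_3=11/4, alpha_4=11/2, alpha_5=33/5

obs 1: x=0 → posterior Dirichlet(7, 4/3, 7/4, 5/2, 8/5)
obs 2: x=1 → posterior Dirichlet(7, 7/3, 7/4, 5/2, 8/5)
obs 3: x=2 → posterior Dirichlet(7, 7/3, 11/4, 5/2, 8/5)
obs 4: x=3 → posterior Dirichlet(7, 7/3, 11/4, 7/2, 8/5)
obs 5: x=0 → posterior Dirichlet(8, 7/3, 11/4, 7/2, 8/5)
obs 6: x=4 → posterior Dirichlet(8, 7/3, 11/4, 7/2, 13/5)
obs 7: x=4 → posterior Dirichlet(8, 7/3, 11/4, 7/2, 18/5)
obs 8: x=4 → posterior Dirichlet(8, 7/3, 11/4, 7/2, 23/5)
obs 9: x=1 → posterior Dirichlet(8, 10/3, 11/4, 7/2, 23/5)
obs 10: x=1 → posterior Dirichlet(8, 13/3, 11/4, 7/2, 23/5)
obs 11: x=4 → posterior Dirichlet(8, 13/3, 11/4, 7/2, 28/5)
obs 12: x=4 → posterior Dirichlet(8, 13/3, 11/4, 7/2, 33/5)
obs 13: x=3 → posterior Dirichlet(8, 13/3, 11/4, 9/2, 33/5)
obs 14: x=3 → posterior Dirichlet(8, 13/3, 11/4, 11/2, 33/5)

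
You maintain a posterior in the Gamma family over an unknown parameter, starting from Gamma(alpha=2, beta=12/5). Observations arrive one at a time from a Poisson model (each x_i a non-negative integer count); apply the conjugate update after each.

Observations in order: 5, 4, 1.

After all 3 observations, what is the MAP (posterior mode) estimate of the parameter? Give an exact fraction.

55/27

obs 1: x=5 → posterior Gamma(7, 17/5)
obs 2: x=4 → posterior Gamma(11, 22/5)
obs 3: x=1 → posterior Gamma(12, 27/5)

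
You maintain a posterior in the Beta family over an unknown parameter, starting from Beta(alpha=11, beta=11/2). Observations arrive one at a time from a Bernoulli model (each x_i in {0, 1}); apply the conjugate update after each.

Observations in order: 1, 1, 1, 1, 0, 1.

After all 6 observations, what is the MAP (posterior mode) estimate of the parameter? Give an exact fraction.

30/41

obs 1: x=1 → posterior Beta(12, 11/2)
obs 2: x=1 → posterior Beta(13, 11/2)
obs 3: x=1 → posterior Beta(14, 11/2)
obs 4: x=1 → posterior Beta(15, 11/2)
obs 5: x=0 → posterior Beta(15, 13/2)
obs 6: x=1 → posterior Beta(16, 13/2)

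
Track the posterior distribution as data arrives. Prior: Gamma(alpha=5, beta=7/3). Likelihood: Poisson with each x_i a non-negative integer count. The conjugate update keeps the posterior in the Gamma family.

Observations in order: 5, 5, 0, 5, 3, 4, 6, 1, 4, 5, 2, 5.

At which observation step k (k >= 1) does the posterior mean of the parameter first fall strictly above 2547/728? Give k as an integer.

obs 1: x=5 → posterior Gamma(10, 10/3)
obs 2: x=5 → posterior Gamma(15, 13/3)
obs 3: x=0 → posterior Gamma(15, 16/3)
obs 4: x=5 → posterior Gamma(20, 19/3)
obs 5: x=3 → posterior Gamma(23, 22/3)
obs 6: x=4 → posterior Gamma(27, 25/3)
obs 7: x=6 → posterior Gamma(33, 28/3)
obs 8: x=1 → posterior Gamma(34, 31/3)
obs 9: x=4 → posterior Gamma(38, 34/3)
obs 10: x=5 → posterior Gamma(43, 37/3)
obs 11: x=2 → posterior Gamma(45, 40/3)
obs 12: x=5 → posterior Gamma(50, 43/3)

k = 7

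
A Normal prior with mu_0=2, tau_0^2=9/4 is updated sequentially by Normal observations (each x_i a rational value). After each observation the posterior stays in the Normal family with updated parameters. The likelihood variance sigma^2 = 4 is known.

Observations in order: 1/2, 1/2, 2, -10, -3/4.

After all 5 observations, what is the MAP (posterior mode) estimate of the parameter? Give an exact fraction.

-151/244

obs 1: x=1/2 → posterior Normal(73/50, 36/25)
obs 2: x=1/2 → posterior Normal(41/34, 18/17)
obs 3: x=2 → posterior Normal(59/43, 36/43)
obs 4: x=-10 → posterior Normal(-31/52, 9/13)
obs 5: x=-3/4 → posterior Normal(-151/244, 36/61)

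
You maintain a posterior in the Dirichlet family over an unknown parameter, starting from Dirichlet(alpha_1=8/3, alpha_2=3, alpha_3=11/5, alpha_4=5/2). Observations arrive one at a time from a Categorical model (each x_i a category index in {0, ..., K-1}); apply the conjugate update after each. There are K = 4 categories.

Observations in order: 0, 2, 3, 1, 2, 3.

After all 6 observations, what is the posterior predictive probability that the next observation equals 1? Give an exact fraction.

120/491

obs 1: x=0 → posterior Dirichlet(11/3, 3, 11/5, 5/2)
obs 2: x=2 → posterior Dirichlet(11/3, 3, 16/5, 5/2)
obs 3: x=3 → posterior Dirichlet(11/3, 3, 16/5, 7/2)
obs 4: x=1 → posterior Dirichlet(11/3, 4, 16/5, 7/2)
obs 5: x=2 → posterior Dirichlet(11/3, 4, 21/5, 7/2)
obs 6: x=3 → posterior Dirichlet(11/3, 4, 21/5, 9/2)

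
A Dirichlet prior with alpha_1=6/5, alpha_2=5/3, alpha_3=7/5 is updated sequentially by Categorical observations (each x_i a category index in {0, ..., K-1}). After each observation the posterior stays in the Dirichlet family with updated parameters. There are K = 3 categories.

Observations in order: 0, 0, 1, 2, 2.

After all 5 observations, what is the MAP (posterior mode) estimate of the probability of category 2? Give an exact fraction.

obs 1: x=0 → posterior Dirichlet(11/5, 5/3, 7/5)
obs 2: x=0 → posterior Dirichlet(16/5, 5/3, 7/5)
obs 3: x=1 → posterior Dirichlet(16/5, 8/3, 7/5)
obs 4: x=2 → posterior Dirichlet(16/5, 8/3, 12/5)
obs 5: x=2 → posterior Dirichlet(16/5, 8/3, 17/5)

18/47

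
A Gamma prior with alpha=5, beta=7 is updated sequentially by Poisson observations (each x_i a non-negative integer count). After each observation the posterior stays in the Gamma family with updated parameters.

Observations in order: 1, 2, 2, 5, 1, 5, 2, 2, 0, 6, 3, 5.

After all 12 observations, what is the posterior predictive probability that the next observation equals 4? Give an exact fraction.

832409333058164994082636650699544682477256546070050147/8796093022208000000000000000000000000000000000000000000

obs 1: x=1 → posterior Gamma(6, 8)
obs 2: x=2 → posterior Gamma(8, 9)
obs 3: x=2 → posterior Gamma(10, 10)
obs 4: x=5 → posterior Gamma(15, 11)
obs 5: x=1 → posterior Gamma(16, 12)
obs 6: x=5 → posterior Gamma(21, 13)
obs 7: x=2 → posterior Gamma(23, 14)
obs 8: x=2 → posterior Gamma(25, 15)
obs 9: x=0 → posterior Gamma(25, 16)
obs 10: x=6 → posterior Gamma(31, 17)
obs 11: x=3 → posterior Gamma(34, 18)
obs 12: x=5 → posterior Gamma(39, 19)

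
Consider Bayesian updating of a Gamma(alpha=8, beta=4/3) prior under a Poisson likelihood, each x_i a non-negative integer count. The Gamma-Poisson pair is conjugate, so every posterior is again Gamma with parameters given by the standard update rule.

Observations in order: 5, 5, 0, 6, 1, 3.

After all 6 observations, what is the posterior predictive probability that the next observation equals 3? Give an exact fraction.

848701278529693298985800373267524027940864/4336808689942017736029811203479766845703125

obs 1: x=5 → posterior Gamma(13, 7/3)
obs 2: x=5 → posterior Gamma(18, 10/3)
obs 3: x=0 → posterior Gamma(18, 13/3)
obs 4: x=6 → posterior Gamma(24, 16/3)
obs 5: x=1 → posterior Gamma(25, 19/3)
obs 6: x=3 → posterior Gamma(28, 22/3)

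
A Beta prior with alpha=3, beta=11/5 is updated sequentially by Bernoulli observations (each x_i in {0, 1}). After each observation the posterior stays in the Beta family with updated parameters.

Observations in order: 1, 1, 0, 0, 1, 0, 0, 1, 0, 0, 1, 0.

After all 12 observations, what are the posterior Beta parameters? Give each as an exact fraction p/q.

obs 1: x=1 → posterior Beta(4, 11/5)
obs 2: x=1 → posterior Beta(5, 11/5)
obs 3: x=0 → posterior Beta(5, 16/5)
obs 4: x=0 → posterior Beta(5, 21/5)
obs 5: x=1 → posterior Beta(6, 21/5)
obs 6: x=0 → posterior Beta(6, 26/5)
obs 7: x=0 → posterior Beta(6, 31/5)
obs 8: x=1 → posterior Beta(7, 31/5)
obs 9: x=0 → posterior Beta(7, 36/5)
obs 10: x=0 → posterior Beta(7, 41/5)
obs 11: x=1 → posterior Beta(8, 41/5)
obs 12: x=0 → posterior Beta(8, 46/5)

alpha=8, beta=46/5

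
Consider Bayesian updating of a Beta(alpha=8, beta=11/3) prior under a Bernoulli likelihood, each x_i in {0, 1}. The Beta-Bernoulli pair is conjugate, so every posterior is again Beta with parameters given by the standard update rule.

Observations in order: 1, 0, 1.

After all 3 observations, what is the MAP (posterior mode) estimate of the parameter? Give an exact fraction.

27/38

obs 1: x=1 → posterior Beta(9, 11/3)
obs 2: x=0 → posterior Beta(9, 14/3)
obs 3: x=1 → posterior Beta(10, 14/3)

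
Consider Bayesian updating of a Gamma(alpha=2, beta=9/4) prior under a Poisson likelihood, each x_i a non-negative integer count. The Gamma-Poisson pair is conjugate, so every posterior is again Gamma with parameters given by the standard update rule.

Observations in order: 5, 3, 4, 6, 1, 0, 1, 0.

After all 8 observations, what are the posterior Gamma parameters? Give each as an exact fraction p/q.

obs 1: x=5 → posterior Gamma(7, 13/4)
obs 2: x=3 → posterior Gamma(10, 17/4)
obs 3: x=4 → posterior Gamma(14, 21/4)
obs 4: x=6 → posterior Gamma(20, 25/4)
obs 5: x=1 → posterior Gamma(21, 29/4)
obs 6: x=0 → posterior Gamma(21, 33/4)
obs 7: x=1 → posterior Gamma(22, 37/4)
obs 8: x=0 → posterior Gamma(22, 41/4)

alpha=22, beta=41/4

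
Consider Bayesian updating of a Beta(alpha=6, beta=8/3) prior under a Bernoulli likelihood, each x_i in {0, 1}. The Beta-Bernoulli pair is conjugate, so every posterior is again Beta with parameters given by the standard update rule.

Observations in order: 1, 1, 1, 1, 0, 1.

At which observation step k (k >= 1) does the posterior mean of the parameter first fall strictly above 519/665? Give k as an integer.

k = 4

obs 1: x=1 → posterior Beta(7, 8/3)
obs 2: x=1 → posterior Beta(8, 8/3)
obs 3: x=1 → posterior Beta(9, 8/3)
obs 4: x=1 → posterior Beta(10, 8/3)
obs 5: x=0 → posterior Beta(10, 11/3)
obs 6: x=1 → posterior Beta(11, 11/3)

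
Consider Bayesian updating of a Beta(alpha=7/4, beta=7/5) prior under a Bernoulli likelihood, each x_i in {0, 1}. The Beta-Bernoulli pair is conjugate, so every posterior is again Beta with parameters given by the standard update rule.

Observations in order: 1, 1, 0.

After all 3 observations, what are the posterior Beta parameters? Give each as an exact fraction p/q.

obs 1: x=1 → posterior Beta(11/4, 7/5)
obs 2: x=1 → posterior Beta(15/4, 7/5)
obs 3: x=0 → posterior Beta(15/4, 12/5)

alpha=15/4, beta=12/5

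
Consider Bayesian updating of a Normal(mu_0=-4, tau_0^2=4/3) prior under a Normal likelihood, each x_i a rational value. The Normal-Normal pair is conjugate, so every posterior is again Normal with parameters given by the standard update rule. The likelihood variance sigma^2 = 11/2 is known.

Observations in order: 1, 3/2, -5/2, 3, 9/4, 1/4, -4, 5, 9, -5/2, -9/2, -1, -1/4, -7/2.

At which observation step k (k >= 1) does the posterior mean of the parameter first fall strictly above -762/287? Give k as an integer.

k = 2

obs 1: x=1 → posterior Normal(-124/41, 44/41)
obs 2: x=3/2 → posterior Normal(-16/7, 44/49)
obs 3: x=-5/2 → posterior Normal(-44/19, 44/57)
obs 4: x=3 → posterior Normal(-108/65, 44/65)
obs 5: x=9/4 → posterior Normal(-90/73, 44/73)
obs 6: x=1/4 → posterior Normal(-88/81, 44/81)
obs 7: x=-4 → posterior Normal(-120/89, 44/89)
obs 8: x=5 → posterior Normal(-80/97, 44/97)
obs 9: x=9 → posterior Normal(-8/105, 44/105)
obs 10: x=-5/2 → posterior Normal(-28/113, 44/113)
obs 11: x=-9/2 → posterior Normal(-64/121, 4/11)
obs 12: x=-1 → posterior Normal(-24/43, 44/129)
obs 13: x=-1/4 → posterior Normal(-74/137, 44/137)
obs 14: x=-7/2 → posterior Normal(-102/145, 44/145)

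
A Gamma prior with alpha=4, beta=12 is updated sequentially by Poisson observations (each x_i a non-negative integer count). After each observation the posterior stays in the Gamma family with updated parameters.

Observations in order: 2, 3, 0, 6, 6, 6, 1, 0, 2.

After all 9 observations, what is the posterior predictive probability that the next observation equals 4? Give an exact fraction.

obs 1: x=2 → posterior Gamma(6, 13)
obs 2: x=3 → posterior Gamma(9, 14)
obs 3: x=0 → posterior Gamma(9, 15)
obs 4: x=6 → posterior Gamma(15, 16)
obs 5: x=6 → posterior Gamma(21, 17)
obs 6: x=6 → posterior Gamma(27, 18)
obs 7: x=1 → posterior Gamma(28, 19)
obs 8: x=0 → posterior Gamma(28, 20)
obs 9: x=2 → posterior Gamma(30, 21)

2157902384439481306741823870108207044389465/49875639338983993977362574681666853575589888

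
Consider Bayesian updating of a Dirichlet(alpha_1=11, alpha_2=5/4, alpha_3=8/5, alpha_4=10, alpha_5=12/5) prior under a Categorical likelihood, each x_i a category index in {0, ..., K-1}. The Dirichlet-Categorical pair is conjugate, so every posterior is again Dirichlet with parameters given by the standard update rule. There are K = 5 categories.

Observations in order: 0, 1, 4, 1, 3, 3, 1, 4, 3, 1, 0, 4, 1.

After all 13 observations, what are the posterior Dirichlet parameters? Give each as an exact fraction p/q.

alpha_1=13, alpha_2=25/4, alpha_3=8/5, alpha_4=13, alpha_5=27/5

obs 1: x=0 → posterior Dirichlet(12, 5/4, 8/5, 10, 12/5)
obs 2: x=1 → posterior Dirichlet(12, 9/4, 8/5, 10, 12/5)
obs 3: x=4 → posterior Dirichlet(12, 9/4, 8/5, 10, 17/5)
obs 4: x=1 → posterior Dirichlet(12, 13/4, 8/5, 10, 17/5)
obs 5: x=3 → posterior Dirichlet(12, 13/4, 8/5, 11, 17/5)
obs 6: x=3 → posterior Dirichlet(12, 13/4, 8/5, 12, 17/5)
obs 7: x=1 → posterior Dirichlet(12, 17/4, 8/5, 12, 17/5)
obs 8: x=4 → posterior Dirichlet(12, 17/4, 8/5, 12, 22/5)
obs 9: x=3 → posterior Dirichlet(12, 17/4, 8/5, 13, 22/5)
obs 10: x=1 → posterior Dirichlet(12, 21/4, 8/5, 13, 22/5)
obs 11: x=0 → posterior Dirichlet(13, 21/4, 8/5, 13, 22/5)
obs 12: x=4 → posterior Dirichlet(13, 21/4, 8/5, 13, 27/5)
obs 13: x=1 → posterior Dirichlet(13, 25/4, 8/5, 13, 27/5)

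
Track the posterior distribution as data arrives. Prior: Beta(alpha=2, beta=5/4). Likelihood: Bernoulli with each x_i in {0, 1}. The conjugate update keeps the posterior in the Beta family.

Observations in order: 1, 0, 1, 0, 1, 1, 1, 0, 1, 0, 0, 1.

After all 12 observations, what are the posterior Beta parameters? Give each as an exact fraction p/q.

alpha=9, beta=25/4

obs 1: x=1 → posterior Beta(3, 5/4)
obs 2: x=0 → posterior Beta(3, 9/4)
obs 3: x=1 → posterior Beta(4, 9/4)
obs 4: x=0 → posterior Beta(4, 13/4)
obs 5: x=1 → posterior Beta(5, 13/4)
obs 6: x=1 → posterior Beta(6, 13/4)
obs 7: x=1 → posterior Beta(7, 13/4)
obs 8: x=0 → posterior Beta(7, 17/4)
obs 9: x=1 → posterior Beta(8, 17/4)
obs 10: x=0 → posterior Beta(8, 21/4)
obs 11: x=0 → posterior Beta(8, 25/4)
obs 12: x=1 → posterior Beta(9, 25/4)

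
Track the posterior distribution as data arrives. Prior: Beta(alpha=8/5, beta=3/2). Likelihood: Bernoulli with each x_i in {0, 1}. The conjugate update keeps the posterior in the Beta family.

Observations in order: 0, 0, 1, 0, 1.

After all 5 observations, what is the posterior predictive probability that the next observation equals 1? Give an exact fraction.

obs 1: x=0 → posterior Beta(8/5, 5/2)
obs 2: x=0 → posterior Beta(8/5, 7/2)
obs 3: x=1 → posterior Beta(13/5, 7/2)
obs 4: x=0 → posterior Beta(13/5, 9/2)
obs 5: x=1 → posterior Beta(18/5, 9/2)

4/9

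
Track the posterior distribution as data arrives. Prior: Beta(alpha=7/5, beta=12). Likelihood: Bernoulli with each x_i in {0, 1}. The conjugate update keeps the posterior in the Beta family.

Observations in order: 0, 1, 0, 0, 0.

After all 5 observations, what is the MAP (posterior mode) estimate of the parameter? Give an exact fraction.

obs 1: x=0 → posterior Beta(7/5, 13)
obs 2: x=1 → posterior Beta(12/5, 13)
obs 3: x=0 → posterior Beta(12/5, 14)
obs 4: x=0 → posterior Beta(12/5, 15)
obs 5: x=0 → posterior Beta(12/5, 16)

7/82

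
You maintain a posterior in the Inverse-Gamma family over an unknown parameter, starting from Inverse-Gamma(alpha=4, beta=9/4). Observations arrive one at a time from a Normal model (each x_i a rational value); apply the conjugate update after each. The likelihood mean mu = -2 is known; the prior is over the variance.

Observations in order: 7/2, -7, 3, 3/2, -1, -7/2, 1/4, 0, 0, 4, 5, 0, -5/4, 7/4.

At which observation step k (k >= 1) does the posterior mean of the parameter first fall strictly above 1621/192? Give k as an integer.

k = 3

obs 1: x=7/2 → posterior Inverse-Gamma(9/2, 139/8)
obs 2: x=-7 → posterior Inverse-Gamma(5, 239/8)
obs 3: x=3 → posterior Inverse-Gamma(11/2, 339/8)
obs 4: x=3/2 → posterior Inverse-Gamma(6, 97/2)
obs 5: x=-1 → posterior Inverse-Gamma(13/2, 49)
obs 6: x=-7/2 → posterior Inverse-Gamma(7, 401/8)
obs 7: x=1/4 → posterior Inverse-Gamma(15/2, 1685/32)
obs 8: x=0 → posterior Inverse-Gamma(8, 1749/32)
obs 9: x=0 → posterior Inverse-Gamma(17/2, 1813/32)
obs 10: x=4 → posterior Inverse-Gamma(9, 2389/32)
obs 11: x=5 → posterior Inverse-Gamma(19/2, 3173/32)
obs 12: x=0 → posterior Inverse-Gamma(10, 3237/32)
obs 13: x=-5/4 → posterior Inverse-Gamma(21/2, 1623/16)
obs 14: x=7/4 → posterior Inverse-Gamma(11, 3471/32)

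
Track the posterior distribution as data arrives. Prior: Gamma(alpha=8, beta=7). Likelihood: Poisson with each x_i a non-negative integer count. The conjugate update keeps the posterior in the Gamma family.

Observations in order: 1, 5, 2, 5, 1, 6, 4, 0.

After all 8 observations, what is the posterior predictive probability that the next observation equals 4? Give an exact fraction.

obs 1: x=1 → posterior Gamma(9, 8)
obs 2: x=5 → posterior Gamma(14, 9)
obs 3: x=2 → posterior Gamma(16, 10)
obs 4: x=5 → posterior Gamma(21, 11)
obs 5: x=1 → posterior Gamma(22, 12)
obs 6: x=6 → posterior Gamma(28, 13)
obs 7: x=4 → posterior Gamma(32, 14)
obs 8: x=0 → posterior Gamma(32, 15)

282377403602825928130187094211578369140625/2787593149816327892691964784081045188247552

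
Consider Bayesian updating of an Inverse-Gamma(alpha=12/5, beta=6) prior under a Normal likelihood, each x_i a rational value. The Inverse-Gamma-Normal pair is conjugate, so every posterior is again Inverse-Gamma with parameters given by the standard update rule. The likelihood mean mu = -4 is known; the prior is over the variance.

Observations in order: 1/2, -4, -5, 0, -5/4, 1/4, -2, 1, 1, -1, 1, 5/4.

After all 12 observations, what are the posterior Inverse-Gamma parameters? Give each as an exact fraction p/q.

obs 1: x=1/2 → posterior Inverse-Gamma(29/10, 129/8)
obs 2: x=-4 → posterior Inverse-Gamma(17/5, 129/8)
obs 3: x=-5 → posterior Inverse-Gamma(39/10, 133/8)
obs 4: x=0 → posterior Inverse-Gamma(22/5, 197/8)
obs 5: x=-5/4 → posterior Inverse-Gamma(49/10, 909/32)
obs 6: x=1/4 → posterior Inverse-Gamma(27/5, 599/16)
obs 7: x=-2 → posterior Inverse-Gamma(59/10, 631/16)
obs 8: x=1 → posterior Inverse-Gamma(32/5, 831/16)
obs 9: x=1 → posterior Inverse-Gamma(69/10, 1031/16)
obs 10: x=-1 → posterior Inverse-Gamma(37/5, 1103/16)
obs 11: x=1 → posterior Inverse-Gamma(79/10, 1303/16)
obs 12: x=5/4 → posterior Inverse-Gamma(42/5, 3047/32)

alpha=42/5, beta=3047/32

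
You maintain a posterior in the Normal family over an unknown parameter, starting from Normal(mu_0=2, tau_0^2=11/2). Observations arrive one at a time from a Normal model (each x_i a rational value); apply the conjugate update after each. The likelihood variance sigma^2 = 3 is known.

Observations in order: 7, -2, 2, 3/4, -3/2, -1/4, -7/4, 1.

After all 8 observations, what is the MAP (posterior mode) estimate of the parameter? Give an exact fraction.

279/376

obs 1: x=7 → posterior Normal(89/17, 33/17)
obs 2: x=-2 → posterior Normal(67/28, 33/28)
obs 3: x=2 → posterior Normal(89/39, 11/13)
obs 4: x=3/4 → posterior Normal(389/200, 33/50)
obs 5: x=-3/2 → posterior Normal(323/244, 33/61)
obs 6: x=-1/4 → posterior Normal(13/12, 11/24)
obs 7: x=-7/4 → posterior Normal(235/332, 33/83)
obs 8: x=1 → posterior Normal(279/376, 33/94)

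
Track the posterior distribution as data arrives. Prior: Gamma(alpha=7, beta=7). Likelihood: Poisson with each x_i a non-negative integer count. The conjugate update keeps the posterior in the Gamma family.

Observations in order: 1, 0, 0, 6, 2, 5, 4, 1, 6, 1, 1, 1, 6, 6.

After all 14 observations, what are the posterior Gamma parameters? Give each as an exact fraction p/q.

obs 1: x=1 → posterior Gamma(8, 8)
obs 2: x=0 → posterior Gamma(8, 9)
obs 3: x=0 → posterior Gamma(8, 10)
obs 4: x=6 → posterior Gamma(14, 11)
obs 5: x=2 → posterior Gamma(16, 12)
obs 6: x=5 → posterior Gamma(21, 13)
obs 7: x=4 → posterior Gamma(25, 14)
obs 8: x=1 → posterior Gamma(26, 15)
obs 9: x=6 → posterior Gamma(32, 16)
obs 10: x=1 → posterior Gamma(33, 17)
obs 11: x=1 → posterior Gamma(34, 18)
obs 12: x=1 → posterior Gamma(35, 19)
obs 13: x=6 → posterior Gamma(41, 20)
obs 14: x=6 → posterior Gamma(47, 21)

alpha=47, beta=21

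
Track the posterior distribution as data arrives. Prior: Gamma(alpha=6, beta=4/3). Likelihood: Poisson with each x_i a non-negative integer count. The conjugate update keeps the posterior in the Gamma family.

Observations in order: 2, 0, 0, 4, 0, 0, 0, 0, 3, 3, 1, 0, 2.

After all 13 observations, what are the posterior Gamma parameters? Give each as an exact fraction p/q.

obs 1: x=2 → posterior Gamma(8, 7/3)
obs 2: x=0 → posterior Gamma(8, 10/3)
obs 3: x=0 → posterior Gamma(8, 13/3)
obs 4: x=4 → posterior Gamma(12, 16/3)
obs 5: x=0 → posterior Gamma(12, 19/3)
obs 6: x=0 → posterior Gamma(12, 22/3)
obs 7: x=0 → posterior Gamma(12, 25/3)
obs 8: x=0 → posterior Gamma(12, 28/3)
obs 9: x=3 → posterior Gamma(15, 31/3)
obs 10: x=3 → posterior Gamma(18, 34/3)
obs 11: x=1 → posterior Gamma(19, 37/3)
obs 12: x=0 → posterior Gamma(19, 40/3)
obs 13: x=2 → posterior Gamma(21, 43/3)

alpha=21, beta=43/3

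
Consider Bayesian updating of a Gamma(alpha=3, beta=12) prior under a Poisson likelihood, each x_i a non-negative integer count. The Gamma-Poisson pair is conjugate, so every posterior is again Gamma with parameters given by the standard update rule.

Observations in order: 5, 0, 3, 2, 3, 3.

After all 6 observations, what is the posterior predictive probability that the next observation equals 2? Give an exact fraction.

7082353453553376763576320/37589973457545958193355601

obs 1: x=5 → posterior Gamma(8, 13)
obs 2: x=0 → posterior Gamma(8, 14)
obs 3: x=3 → posterior Gamma(11, 15)
obs 4: x=2 → posterior Gamma(13, 16)
obs 5: x=3 → posterior Gamma(16, 17)
obs 6: x=3 → posterior Gamma(19, 18)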